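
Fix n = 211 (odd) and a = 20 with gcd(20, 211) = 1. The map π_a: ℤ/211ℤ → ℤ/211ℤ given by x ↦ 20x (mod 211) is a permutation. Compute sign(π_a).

+1

Trace 173: π^k(173) = [173, 84, 203, 51, 176, 144, 137] for k=0..6.
Cycle type of π: 105×2 + 1; total 3 cycles.
3 cycles on 211: each ℓ→(−1)^(ℓ−1), product (−1)^208 = +1.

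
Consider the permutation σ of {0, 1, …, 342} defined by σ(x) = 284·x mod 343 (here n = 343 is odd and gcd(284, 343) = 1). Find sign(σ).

Orbit of 120 under x↦284x: [120, 123, 289, 99, 333, 247, 176]… (length divides ord_343(284)).
Cycle lengths of π_284 on ℤ/343ℤ: [147, 147, 21, 21, 3, 3, 1]; 7 cycles in total.
With 7 cycles on 343 points, sign = (−1)^{343−7} = +1.

+1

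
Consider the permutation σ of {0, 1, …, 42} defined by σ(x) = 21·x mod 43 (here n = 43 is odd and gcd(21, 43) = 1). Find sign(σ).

+1

Trace 16: π^k(16) = [16, 35, 4, 41, 1, 21, 11] for k=0..6.
Decompose π into cycles: lengths [7, 7, 7, 7, 7, 7, 1] (7 cycles, including the fixed point 0).
43 − 7 = 36 transpositions; sign(π) = (−1)^36 = +1.
The Jacobi symbol (21|43) = +1 (Zolotarev) agrees.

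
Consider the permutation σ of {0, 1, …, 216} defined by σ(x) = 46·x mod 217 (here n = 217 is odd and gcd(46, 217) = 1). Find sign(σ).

Orbit of 32 under x↦46x: [32, 170, 8, 151, 2, 92, 109]… (length divides ord_217(46)).
π_46 has 12 disjoint cycles with lengths [30, 30, 30, 30, 30, 30, 10, 10, 10, 3, 3, 1] on {0,…,216}.
With 12 cycles on 217 points, sign = (−1)^{217−12} = -1.
Check: (46/217) = -1 by Zolotarev.

-1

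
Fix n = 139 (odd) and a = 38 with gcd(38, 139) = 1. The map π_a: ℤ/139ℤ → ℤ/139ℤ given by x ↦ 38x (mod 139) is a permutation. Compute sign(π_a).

+1

Orbit of 42 under x↦38x: [42, 67, 44, 4, 13, 77, 7]… (length divides ord_139(38)).
π_38 has 3 disjoint cycles with lengths [69, 69, 1] on {0,…,138}.
sign(π) = (−1)^{n − #cycles} = (−1)^{139−3} = (−1)^136 = +1.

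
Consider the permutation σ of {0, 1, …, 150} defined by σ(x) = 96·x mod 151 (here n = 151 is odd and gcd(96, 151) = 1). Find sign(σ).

Trace 141: π^k(141) = [141, 97, 101, 32, 52, 9, 109] for k=0..6.
π_96 has 2 disjoint cycles with lengths [150, 1] on {0,…,150}.
n − c = 151 − 2 = 149; sign = (−1)^149 = -1.
Zolotarev: (96|151) = -1, matching the cycle-count sign.

-1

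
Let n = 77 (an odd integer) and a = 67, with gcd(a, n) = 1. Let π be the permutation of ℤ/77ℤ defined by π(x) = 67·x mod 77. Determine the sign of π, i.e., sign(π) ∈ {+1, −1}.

+1

Start at x=67: 67 → 23 → 1 → 67 (one orbit).
The orbit structure of x ↦ 67x mod 77: 33 orbits of sizes [3, 3, 3, 3, 3, 3, 3, 3, 3, 3, 3, 3, 3, 3, 3, 3, 3, 3, 3, 3, 3, 3, 1, 1, 1, 1, 1, 1, 1, 1, 1, 1, 1].
77 − 33 = 44 transpositions; sign(π) = (−1)^44 = +1.
(67|77)_J = +1 (Zolotarev's lemma cross-check).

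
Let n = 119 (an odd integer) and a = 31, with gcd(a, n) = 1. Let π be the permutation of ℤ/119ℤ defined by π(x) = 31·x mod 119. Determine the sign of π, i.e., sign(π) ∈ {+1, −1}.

Orbit of 3 under x↦31x: [3, 93, 27, 4, 5, 36, 45]… (length divides ord_119(31)).
Cycle type of π: 48×2 + 16 + 6 + 1; total 5 cycles.
5 cycles on 119: each ℓ→(−1)^(ℓ−1), product (−1)^114 = +1.
Via Zolotarev, sign(π_{31}) = (31|119) = +1.

+1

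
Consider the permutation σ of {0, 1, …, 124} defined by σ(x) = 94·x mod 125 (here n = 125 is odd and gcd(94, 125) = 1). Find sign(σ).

Start at x=56: 56 → 14 → 66 → 79 → 51 → 44 → 11 → … (one orbit).
π_94 has 7 disjoint cycles with lengths [50, 50, 10, 10, 2, 2, 1] on {0,…,124}.
7 cycles on 125: each ℓ→(−1)^(ℓ−1), product (−1)^118 = +1.

+1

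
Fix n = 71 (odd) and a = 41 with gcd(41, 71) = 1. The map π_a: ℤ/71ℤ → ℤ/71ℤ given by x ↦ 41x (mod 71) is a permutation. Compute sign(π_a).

Trace 20: π^k(20) = [20, 39, 37, 26, 1, 41, 48] for k=0..6.
Cycle lengths of π_41 on ℤ/71ℤ: [14, 14, 14, 14, 14, 1]; 6 cycles in total.
71 − 6 = 65 transpositions; sign(π) = (−1)^65 = -1.
Zolotarev: (41|71) = -1, matching the cycle-count sign.

-1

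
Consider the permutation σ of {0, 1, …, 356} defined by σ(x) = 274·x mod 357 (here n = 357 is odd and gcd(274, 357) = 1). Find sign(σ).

+1

Orbit of 253 under x↦274x: [253, 64, 43, 1, 274, 106, 127]… (length divides ord_357(274)).
63 cycles of lengths [8, 8, 8, 8, 8, 8, 8, 8, 8, 8, 8, 8, 8, 8, 8, 8, 8, 8, 8, 8, 8, 8, 8, 8, 8, 8, 8, 8, 8, 8, 8, 8, 8, 8, 8, 8, 8, 8, 8, 8, 8, 8, 1, 1, 1, 1, 1, 1, 1, 1, 1, 1, 1, 1, 1, 1, 1, 1, 1, 1, 1, 1, 1].
Σ(ℓ_i−1) = 357−63 = 294; sign = (−1)^294 = +1.
The Jacobi symbol (274|357) = +1 (Zolotarev) agrees.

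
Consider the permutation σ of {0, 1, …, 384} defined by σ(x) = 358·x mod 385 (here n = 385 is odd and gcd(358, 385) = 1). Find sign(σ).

+1

Trace 337: π^k(337) = [337, 141, 43, 379, 162, 246, 288] for k=0..6.
π_358 has 35 disjoint cycles with lengths [20, 20, 20, 20, 20, 20, 20, 20, 20, 20, 20, 20, 20, 20, 10, 10, 10, 10, 10, 10, 10, 4, 4, 4, 4, 4, 4, 4, 1, 1, 1, 1, 1, 1, 1] on {0,…,384}.
sign(π) = (−1)^{n − #cycles} = (−1)^{385−35} = (−1)^350 = +1.
Via Zolotarev, sign(π_{358}) = (358|385) = +1.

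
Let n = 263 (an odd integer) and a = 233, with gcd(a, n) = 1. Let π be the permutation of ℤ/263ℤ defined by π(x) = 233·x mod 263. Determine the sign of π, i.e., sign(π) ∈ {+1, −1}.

+1

Start at x=121: 121 → 52 → 18 → 249 → 157 → 24 → 69 → … (one orbit).
The orbit structure of x ↦ 233x mod 263: 3 orbits of sizes [131, 131, 1].
With 3 cycles on 263 points, sign = (−1)^{263−3} = +1.
The Jacobi symbol (233|263) = +1 (Zolotarev) agrees.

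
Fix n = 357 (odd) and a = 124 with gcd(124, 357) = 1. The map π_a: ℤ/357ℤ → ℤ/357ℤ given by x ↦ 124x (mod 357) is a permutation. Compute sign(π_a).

Orbit of 331 under x↦124x: [331, 346, 64, 82, 172, 265, 16]… (length divides ord_357(124)).
Cycle type of π: 48×6 + 16×3 + 6×3 + 1×3; total 15 cycles.
Σ(ℓ_i−1) = 357−15 = 342; sign = (−1)^342 = +1.

+1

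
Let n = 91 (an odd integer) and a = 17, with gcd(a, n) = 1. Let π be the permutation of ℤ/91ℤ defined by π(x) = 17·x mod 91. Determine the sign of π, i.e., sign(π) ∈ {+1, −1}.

-1

Orbit of 90 under x↦17x: [90, 74, 75, 1, 17, 16]… (length divides ord_91(17)).
π_17 has 16 disjoint cycles with lengths [6, 6, 6, 6, 6, 6, 6, 6, 6, 6, 6, 6, 6, 6, 6, 1] on {0,…,90}.
sign(π) = (−1)^{n − #cycles} = (−1)^{91−16} = (−1)^75 = -1.
Check: (17/91) = -1 by Zolotarev.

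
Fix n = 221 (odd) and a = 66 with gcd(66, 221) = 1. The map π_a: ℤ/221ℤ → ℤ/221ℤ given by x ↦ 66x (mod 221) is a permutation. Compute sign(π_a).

Start at x=1: 1 → 66 → 157 → 196 → 118 → 53 → 183 → … (one orbit).
Cycle type of π: 8×26 + 1×13; total 39 cycles.
39 cycles on 221: each ℓ→(−1)^(ℓ−1), product (−1)^182 = +1.

+1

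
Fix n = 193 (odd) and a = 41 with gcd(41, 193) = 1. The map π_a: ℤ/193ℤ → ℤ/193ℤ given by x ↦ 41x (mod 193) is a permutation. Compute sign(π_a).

-1

Start at x=178: 178 → 157 → 68 → 86 → 52 → 9 → 176 → … (one orbit).
The orbit structure of x ↦ 41x mod 193: 2 orbits of sizes [192, 1].
2 cycles on 193: each ℓ→(−1)^(ℓ−1), product (−1)^191 = -1.
Zolotarev: (41|193) = -1, matching the cycle-count sign.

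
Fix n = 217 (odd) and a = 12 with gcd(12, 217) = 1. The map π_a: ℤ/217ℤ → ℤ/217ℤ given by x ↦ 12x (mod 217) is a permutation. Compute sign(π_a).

Trace 115: π^k(115) = [115, 78, 68, 165, 27, 107, 199] for k=0..6.
The orbit structure of x ↦ 12x mod 217: 9 orbits of sizes [30, 30, 30, 30, 30, 30, 30, 6, 1].
sign(π) = (−1)^{n − #cycles} = (−1)^{217−9} = (−1)^208 = +1.
The Jacobi symbol (12|217) = +1 (Zolotarev) agrees.

+1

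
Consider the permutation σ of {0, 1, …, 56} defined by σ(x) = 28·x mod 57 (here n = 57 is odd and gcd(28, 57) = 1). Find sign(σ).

+1

Orbit of 1 under x↦28x: [1, 28, 43, 7, 25, 16, 49]… (length divides ord_57(28)).
π_28 has 9 disjoint cycles with lengths [9, 9, 9, 9, 9, 9, 1, 1, 1] on {0,…,56}.
With 9 cycles on 57 points, sign = (−1)^{57−9} = +1.
Via Zolotarev, sign(π_{28}) = (28|57) = +1.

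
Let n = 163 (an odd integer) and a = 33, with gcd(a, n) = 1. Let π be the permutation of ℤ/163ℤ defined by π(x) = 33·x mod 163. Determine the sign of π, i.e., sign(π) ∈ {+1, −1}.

+1

Orbit of 113 under x↦33x: [113, 143, 155, 62, 90, 36, 47]… (length divides ord_163(33)).
Cycle type of π: 81×2 + 1; total 3 cycles.
sign(π) = (−1)^{n − #cycles} = (−1)^{163−3} = (−1)^160 = +1.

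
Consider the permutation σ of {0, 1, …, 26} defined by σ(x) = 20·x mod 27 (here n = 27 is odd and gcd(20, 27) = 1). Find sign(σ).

Start at x=19: 19 → 2 → 13 → 17 → 16 → 23 → 1 → … (one orbit).
4 cycles of lengths [18, 6, 2, 1].
With 4 cycles on 27 points, sign = (−1)^{27−4} = -1.

-1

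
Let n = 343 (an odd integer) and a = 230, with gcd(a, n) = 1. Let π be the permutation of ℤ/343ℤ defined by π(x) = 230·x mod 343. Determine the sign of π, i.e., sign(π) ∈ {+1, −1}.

-1

Orbit of 335 under x↦230x: [335, 218, 62, 197, 34, 274, 251]… (length divides ord_343(230)).
Cycle type of π: 98×3 + 14×3 + 2×3 + 1; total 10 cycles.
n − c = 343 − 10 = 333; sign = (−1)^333 = -1.
Check: (230/343) = -1 by Zolotarev.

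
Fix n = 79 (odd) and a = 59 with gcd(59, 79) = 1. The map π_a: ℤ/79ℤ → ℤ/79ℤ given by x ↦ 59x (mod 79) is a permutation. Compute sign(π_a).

Start at x=60: 60 → 64 → 63 → 4 → 78 → 20 → 74 → … (one orbit).
2 cycles of lengths [78, 1].
With 2 cycles on 79 points, sign = (−1)^{79−2} = -1.
Zolotarev: (59|79) = -1, matching the cycle-count sign.

-1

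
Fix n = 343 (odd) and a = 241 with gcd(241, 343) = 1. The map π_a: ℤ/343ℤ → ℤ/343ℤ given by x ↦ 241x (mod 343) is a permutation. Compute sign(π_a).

-1

Trace 17: π^k(17) = [17, 324, 223, 235, 40, 36, 101] for k=0..6.
π_241 has 4 disjoint cycles with lengths [294, 42, 6, 1] on {0,…,342}.
4 cycles on 343: each ℓ→(−1)^(ℓ−1), product (−1)^339 = -1.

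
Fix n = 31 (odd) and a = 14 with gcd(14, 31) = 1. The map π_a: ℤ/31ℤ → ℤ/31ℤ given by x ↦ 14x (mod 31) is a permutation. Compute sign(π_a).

+1

Start at x=1: 1 → 14 → 10 → 16 → 7 → 5 → 8 → … (one orbit).
Cycle type of π: 15×2 + 1; total 3 cycles.
31 − 3 = 28 transpositions; sign(π) = (−1)^28 = +1.
Check: (14/31) = +1 by Zolotarev.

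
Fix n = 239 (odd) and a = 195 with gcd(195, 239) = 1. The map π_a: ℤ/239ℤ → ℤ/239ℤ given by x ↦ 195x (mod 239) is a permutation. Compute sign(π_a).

-1

Start at x=215: 215 → 100 → 141 → 10 → 38 → 1 → 195 → … (one orbit).
π_195 has 18 disjoint cycles with lengths [14, 14, 14, 14, 14, 14, 14, 14, 14, 14, 14, 14, 14, 14, 14, 14, 14, 1] on {0,…,238}.
18 cycles on 239: each ℓ→(−1)^(ℓ−1), product (−1)^221 = -1.
(195|239)_J = -1 (Zolotarev's lemma cross-check).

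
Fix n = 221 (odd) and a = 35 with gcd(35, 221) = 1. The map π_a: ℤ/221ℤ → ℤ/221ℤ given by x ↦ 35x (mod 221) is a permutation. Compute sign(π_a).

+1

Start at x=1: 1 → 35 → 120 → 1 (one orbit).
Cycle lengths of π_35 on ℤ/221ℤ: [3, 3, 3, 3, 3, 3, 3, 3, 3, 3, 3, 3, 3, 3, 3, 3, 3, 3, 3, 3, 3, 3, 3, 3, 3, 3, 3, 3, 3, 3, 3, 3, 3, 3, 3, 3, 3, 3, 3, 3, 3, 3, 3, 3, 3, 3, 3, 3, 3, 3, 3, 3, 3, 3, 3, 3, 3, 3, 3, 3, 3, 3, 3, 3, 3, 3, 3, 3, 1, 1, 1, 1, 1, 1, 1, 1, 1, 1, 1, 1, 1, 1, 1, 1, 1]; 85 cycles in total.
221 − 85 = 136 transpositions; sign(π) = (−1)^136 = +1.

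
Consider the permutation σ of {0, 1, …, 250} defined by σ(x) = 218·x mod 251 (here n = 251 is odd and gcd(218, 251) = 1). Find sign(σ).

Trace 93: π^k(93) = [93, 194, 124, 175, 249, 66, 81] for k=0..6.
3 cycles of lengths [125, 125, 1].
sign(π) = (−1)^{n − #cycles} = (−1)^{251−3} = (−1)^248 = +1.
The Jacobi symbol (218|251) = +1 (Zolotarev) agrees.

+1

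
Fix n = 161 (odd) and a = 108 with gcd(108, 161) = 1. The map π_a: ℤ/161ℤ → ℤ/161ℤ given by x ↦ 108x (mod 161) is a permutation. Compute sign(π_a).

Start at x=101: 101 → 121 → 27 → 18 → 12 → 8 → 59 → … (one orbit).
6 cycles of lengths [66, 66, 11, 11, 6, 1].
n − c = 161 − 6 = 155; sign = (−1)^155 = -1.
Check: (108/161) = -1 by Zolotarev.

-1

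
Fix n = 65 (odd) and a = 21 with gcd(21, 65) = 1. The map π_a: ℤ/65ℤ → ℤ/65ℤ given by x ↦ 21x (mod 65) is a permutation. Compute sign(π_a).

Orbit of 21 under x↦21x: [21, 51, 31, 1]… (length divides ord_65(21)).
π_21 has 20 disjoint cycles with lengths [4, 4, 4, 4, 4, 4, 4, 4, 4, 4, 4, 4, 4, 4, 4, 1, 1, 1, 1, 1] on {0,…,64}.
65 − 20 = 45 transpositions; sign(π) = (−1)^45 = -1.

-1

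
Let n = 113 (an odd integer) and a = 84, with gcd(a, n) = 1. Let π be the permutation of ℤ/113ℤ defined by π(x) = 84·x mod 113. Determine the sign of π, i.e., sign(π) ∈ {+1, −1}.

Orbit of 34 under x↦84x: [34, 31, 5, 81, 24, 95, 70]… (length divides ord_113(84)).
Decompose π into cycles: lengths [112, 1] (2 cycles, including the fixed point 0).
113 − 2 = 111 transpositions; sign(π) = (−1)^111 = -1.
Check: (84/113) = -1 by Zolotarev.

-1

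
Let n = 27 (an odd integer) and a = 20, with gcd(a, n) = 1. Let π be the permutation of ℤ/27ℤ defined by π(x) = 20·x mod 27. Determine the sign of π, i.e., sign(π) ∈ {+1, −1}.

Start at x=11: 11 → 4 → 26 → 7 → 5 → 19 → 2 → … (one orbit).
Decompose π into cycles: lengths [18, 6, 2, 1] (4 cycles, including the fixed point 0).
27 − 4 = 23 transpositions; sign(π) = (−1)^23 = -1.

-1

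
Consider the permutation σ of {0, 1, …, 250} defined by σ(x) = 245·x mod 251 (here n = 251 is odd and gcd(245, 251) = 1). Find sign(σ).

Trace 103: π^k(103) = [103, 135, 194, 91, 207, 13, 173] for k=0..6.
π_245 has 3 disjoint cycles with lengths [125, 125, 1] on {0,…,250}.
Σ(ℓ_i−1) = 251−3 = 248; sign = (−1)^248 = +1.
Via Zolotarev, sign(π_{245}) = (245|251) = +1.

+1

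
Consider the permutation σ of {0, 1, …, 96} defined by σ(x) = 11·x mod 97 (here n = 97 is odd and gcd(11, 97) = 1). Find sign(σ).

Trace 53: π^k(53) = [53, 1, 11, 24, 70, 91, 31] for k=0..6.
Cycle type of π: 48×2 + 1; total 3 cycles.
With 3 cycles on 97 points, sign = (−1)^{97−3} = +1.

+1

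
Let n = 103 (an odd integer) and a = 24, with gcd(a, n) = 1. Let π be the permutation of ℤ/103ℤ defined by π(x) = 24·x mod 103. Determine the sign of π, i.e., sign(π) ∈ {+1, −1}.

-1

Trace 3: π^k(3) = [3, 72, 80, 66, 39, 9, 10] for k=0..6.
Decompose π into cycles: lengths [34, 34, 34, 1] (4 cycles, including the fixed point 0).
103 − 4 = 99 transpositions; sign(π) = (−1)^99 = -1.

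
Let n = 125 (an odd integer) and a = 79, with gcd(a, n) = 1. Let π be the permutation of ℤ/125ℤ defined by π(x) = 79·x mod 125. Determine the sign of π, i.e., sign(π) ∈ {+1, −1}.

Orbit of 111 under x↦79x: [111, 19, 1, 79, 116, 39, 81]… (length divides ord_125(79)).
Cycle lengths of π_79 on ℤ/125ℤ: [50, 50, 10, 10, 2, 2, 1]; 7 cycles in total.
7 cycles on 125: each ℓ→(−1)^(ℓ−1), product (−1)^118 = +1.

+1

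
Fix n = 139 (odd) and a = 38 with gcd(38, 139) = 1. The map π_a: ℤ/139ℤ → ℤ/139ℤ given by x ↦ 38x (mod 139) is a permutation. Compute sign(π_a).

+1

Trace 57: π^k(57) = [57, 81, 20, 65, 107, 35, 79] for k=0..6.
π_38 has 3 disjoint cycles with lengths [69, 69, 1] on {0,…,138}.
With 3 cycles on 139 points, sign = (−1)^{139−3} = +1.
Check: (38/139) = +1 by Zolotarev.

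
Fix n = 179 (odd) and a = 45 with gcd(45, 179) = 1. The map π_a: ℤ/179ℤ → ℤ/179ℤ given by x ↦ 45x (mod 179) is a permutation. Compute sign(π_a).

Start at x=16: 16 → 4 → 1 → 45 → 56 → 14 → 93 → … (one orbit).
The orbit structure of x ↦ 45x mod 179: 3 orbits of sizes [89, 89, 1].
3 cycles on 179: each ℓ→(−1)^(ℓ−1), product (−1)^176 = +1.

+1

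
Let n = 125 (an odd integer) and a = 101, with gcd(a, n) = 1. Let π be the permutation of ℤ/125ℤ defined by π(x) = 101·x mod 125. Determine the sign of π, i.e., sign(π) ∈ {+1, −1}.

+1

Trace 26: π^k(26) = [26, 1, 101, 76, 51] for k=0..4.
The orbit structure of x ↦ 101x mod 125: 45 orbits of sizes [5, 5, 5, 5, 5, 5, 5, 5, 5, 5, 5, 5, 5, 5, 5, 5, 5, 5, 5, 5, 1, 1, 1, 1, 1, 1, 1, 1, 1, 1, 1, 1, 1, 1, 1, 1, 1, 1, 1, 1, 1, 1, 1, 1, 1].
125 − 45 = 80 transpositions; sign(π) = (−1)^80 = +1.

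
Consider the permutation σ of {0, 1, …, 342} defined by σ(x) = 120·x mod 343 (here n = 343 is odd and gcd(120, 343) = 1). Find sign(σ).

+1

Orbit of 295 under x↦120x: [295, 71, 288, 260, 330, 155, 78]… (length divides ord_343(120)).
The orbit structure of x ↦ 120x mod 343: 19 orbits of sizes [49, 49, 49, 49, 49, 49, 7, 7, 7, 7, 7, 7, 1, 1, 1, 1, 1, 1, 1].
19 cycles on 343: each ℓ→(−1)^(ℓ−1), product (−1)^324 = +1.
(120|343)_J = +1 (Zolotarev's lemma cross-check).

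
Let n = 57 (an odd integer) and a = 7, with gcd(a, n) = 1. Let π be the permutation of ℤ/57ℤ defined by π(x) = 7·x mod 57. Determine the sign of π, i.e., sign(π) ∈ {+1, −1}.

+1

Start at x=7: 7 → 49 → 1 → 7 (one orbit).
The orbit structure of x ↦ 7x mod 57: 21 orbits of sizes [3, 3, 3, 3, 3, 3, 3, 3, 3, 3, 3, 3, 3, 3, 3, 3, 3, 3, 1, 1, 1].
21 cycles on 57: each ℓ→(−1)^(ℓ−1), product (−1)^36 = +1.
Via Zolotarev, sign(π_{7}) = (7|57) = +1.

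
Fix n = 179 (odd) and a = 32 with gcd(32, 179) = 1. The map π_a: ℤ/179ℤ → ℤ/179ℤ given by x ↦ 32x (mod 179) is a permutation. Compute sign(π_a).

-1

Start at x=86: 86 → 67 → 175 → 51 → 21 → 135 → 24 → … (one orbit).
Cycle lengths of π_32 on ℤ/179ℤ: [178, 1]; 2 cycles in total.
n − c = 179 − 2 = 177; sign = (−1)^177 = -1.
Via Zolotarev, sign(π_{32}) = (32|179) = -1.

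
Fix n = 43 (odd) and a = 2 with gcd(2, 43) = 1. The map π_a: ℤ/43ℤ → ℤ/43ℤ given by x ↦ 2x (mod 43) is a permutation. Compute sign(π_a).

-1

Trace 35: π^k(35) = [35, 27, 11, 22, 1, 2, 4] for k=0..6.
π_2 has 4 disjoint cycles with lengths [14, 14, 14, 1] on {0,…,42}.
sign(π) = (−1)^{n − #cycles} = (−1)^{43−4} = (−1)^39 = -1.
Zolotarev: (2|43) = -1, matching the cycle-count sign.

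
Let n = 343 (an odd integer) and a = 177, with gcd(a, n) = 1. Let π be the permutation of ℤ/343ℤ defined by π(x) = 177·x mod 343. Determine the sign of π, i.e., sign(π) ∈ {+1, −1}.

Trace 177: π^k(177) = [177, 116, 295, 79, 263, 246, 324] for k=0..6.
Cycle type of π: 21×14 + 3×16 + 1; total 31 cycles.
n − c = 343 − 31 = 312; sign = (−1)^312 = +1.
(177|343)_J = +1 (Zolotarev's lemma cross-check).

+1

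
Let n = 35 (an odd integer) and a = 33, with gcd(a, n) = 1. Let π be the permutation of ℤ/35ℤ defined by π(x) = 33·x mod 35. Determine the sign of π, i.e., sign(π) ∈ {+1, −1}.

+1

Orbit of 4 under x↦33x: [4, 27, 16, 3, 29, 12, 11]… (length divides ord_35(33)).
π_33 has 5 disjoint cycles with lengths [12, 12, 6, 4, 1] on {0,…,34}.
sign(π) = (−1)^{n − #cycles} = (−1)^{35−5} = (−1)^30 = +1.
Via Zolotarev, sign(π_{33}) = (33|35) = +1.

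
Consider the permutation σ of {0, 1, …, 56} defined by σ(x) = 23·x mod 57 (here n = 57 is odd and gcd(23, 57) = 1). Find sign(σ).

-1

Trace 49: π^k(49) = [49, 44, 43, 20, 4, 35, 7] for k=0..6.
π_23 has 6 disjoint cycles with lengths [18, 18, 9, 9, 2, 1] on {0,…,56}.
With 6 cycles on 57 points, sign = (−1)^{57−6} = -1.
Zolotarev: (23|57) = -1, matching the cycle-count sign.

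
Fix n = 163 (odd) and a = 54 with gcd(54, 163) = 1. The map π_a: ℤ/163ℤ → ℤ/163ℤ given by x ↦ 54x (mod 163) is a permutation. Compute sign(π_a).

+1

Trace 38: π^k(38) = [38, 96, 131, 65, 87, 134, 64] for k=0..6.
Decompose π into cycles: lengths [81, 81, 1] (3 cycles, including the fixed point 0).
With 3 cycles on 163 points, sign = (−1)^{163−3} = +1.
Zolotarev: (54|163) = +1, matching the cycle-count sign.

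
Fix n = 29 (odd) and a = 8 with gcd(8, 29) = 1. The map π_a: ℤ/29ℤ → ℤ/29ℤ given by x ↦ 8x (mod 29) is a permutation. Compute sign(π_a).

-1

Orbit of 17 under x↦8x: [17, 20, 15, 4, 3, 24, 18]… (length divides ord_29(8)).
π_8 has 2 disjoint cycles with lengths [28, 1] on {0,…,28}.
2 cycles on 29: each ℓ→(−1)^(ℓ−1), product (−1)^27 = -1.
The Jacobi symbol (8|29) = -1 (Zolotarev) agrees.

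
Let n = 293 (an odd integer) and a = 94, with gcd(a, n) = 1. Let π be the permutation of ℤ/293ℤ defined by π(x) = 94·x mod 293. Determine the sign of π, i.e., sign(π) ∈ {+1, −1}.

Orbit of 115 under x↦94x: [115, 262, 16, 39, 150, 36, 161]… (length divides ord_293(94)).
5 cycles of lengths [73, 73, 73, 73, 1].
With 5 cycles on 293 points, sign = (−1)^{293−5} = +1.

+1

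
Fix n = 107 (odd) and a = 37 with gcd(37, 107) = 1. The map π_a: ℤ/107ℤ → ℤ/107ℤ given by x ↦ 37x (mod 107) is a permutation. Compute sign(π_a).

+1

Start at x=47: 47 → 27 → 36 → 48 → 64 → 14 → 90 → … (one orbit).
3 cycles of lengths [53, 53, 1].
sign(π) = (−1)^{n − #cycles} = (−1)^{107−3} = (−1)^104 = +1.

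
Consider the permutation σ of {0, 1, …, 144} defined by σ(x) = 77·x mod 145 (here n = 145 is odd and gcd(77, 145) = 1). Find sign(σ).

+1

Start at x=34: 34 → 8 → 36 → 17 → 4 → 18 → 81 → … (one orbit).
π_77 has 7 disjoint cycles with lengths [28, 28, 28, 28, 28, 4, 1] on {0,…,144}.
7 cycles on 145: each ℓ→(−1)^(ℓ−1), product (−1)^138 = +1.
Via Zolotarev, sign(π_{77}) = (77|145) = +1.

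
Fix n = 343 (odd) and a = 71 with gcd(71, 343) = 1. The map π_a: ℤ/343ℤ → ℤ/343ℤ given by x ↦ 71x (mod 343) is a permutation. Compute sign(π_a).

+1

Trace 183: π^k(183) = [183, 302, 176, 148, 218, 43, 309] for k=0..6.
The orbit structure of x ↦ 71x mod 343: 19 orbits of sizes [49, 49, 49, 49, 49, 49, 7, 7, 7, 7, 7, 7, 1, 1, 1, 1, 1, 1, 1].
Σ(ℓ_i−1) = 343−19 = 324; sign = (−1)^324 = +1.
Zolotarev: (71|343) = +1, matching the cycle-count sign.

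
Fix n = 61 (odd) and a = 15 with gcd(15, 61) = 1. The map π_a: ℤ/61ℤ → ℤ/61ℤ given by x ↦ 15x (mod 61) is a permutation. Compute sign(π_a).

+1

Start at x=34: 34 → 22 → 25 → 9 → 13 → 12 → 58 → … (one orbit).
Decompose π into cycles: lengths [15, 15, 15, 15, 1] (5 cycles, including the fixed point 0).
sign(π) = (−1)^{n − #cycles} = (−1)^{61−5} = (−1)^56 = +1.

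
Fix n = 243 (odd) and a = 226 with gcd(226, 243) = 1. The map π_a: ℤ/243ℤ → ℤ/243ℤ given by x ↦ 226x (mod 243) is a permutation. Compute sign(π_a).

Trace 1: π^k(1) = [1, 226, 46, 190, 172, 235, 136] for k=0..6.
Decompose π into cycles: lengths [27, 27, 27, 27, 27, 27, 9, 9, 9, 9, 9, 9, 3, 3, 3, 3, 3, 3, 1, 1, 1, 1, 1, 1, 1, 1, 1] (27 cycles, including the fixed point 0).
With 27 cycles on 243 points, sign = (−1)^{243−27} = +1.
(226|243)_J = +1 (Zolotarev's lemma cross-check).

+1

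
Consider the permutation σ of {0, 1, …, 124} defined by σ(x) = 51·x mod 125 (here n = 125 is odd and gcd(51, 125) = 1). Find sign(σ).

Trace 76: π^k(76) = [76, 1, 51, 101, 26] for k=0..4.
π_51 has 45 disjoint cycles with lengths [5, 5, 5, 5, 5, 5, 5, 5, 5, 5, 5, 5, 5, 5, 5, 5, 5, 5, 5, 5, 1, 1, 1, 1, 1, 1, 1, 1, 1, 1, 1, 1, 1, 1, 1, 1, 1, 1, 1, 1, 1, 1, 1, 1, 1] on {0,…,124}.
Σ(ℓ_i−1) = 125−45 = 80; sign = (−1)^80 = +1.

+1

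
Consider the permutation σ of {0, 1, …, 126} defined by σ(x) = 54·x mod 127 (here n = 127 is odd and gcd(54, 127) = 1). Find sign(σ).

-1

Trace 10: π^k(10) = [10, 32, 77, 94, 123, 38, 20] for k=0..6.
The orbit structure of x ↦ 54x mod 127: 4 orbits of sizes [42, 42, 42, 1].
sign(π) = (−1)^{n − #cycles} = (−1)^{127−4} = (−1)^123 = -1.
The Jacobi symbol (54|127) = -1 (Zolotarev) agrees.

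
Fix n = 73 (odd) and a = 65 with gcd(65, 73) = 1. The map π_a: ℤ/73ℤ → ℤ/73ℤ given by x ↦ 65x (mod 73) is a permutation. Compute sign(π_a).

Trace 9: π^k(9) = [9, 1, 65, 64, 72, 8] for k=0..5.
π_65 has 13 disjoint cycles with lengths [6, 6, 6, 6, 6, 6, 6, 6, 6, 6, 6, 6, 1] on {0,…,72}.
n − c = 73 − 13 = 60; sign = (−1)^60 = +1.

+1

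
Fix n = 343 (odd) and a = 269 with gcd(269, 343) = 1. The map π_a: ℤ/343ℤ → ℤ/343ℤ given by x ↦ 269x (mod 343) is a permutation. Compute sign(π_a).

-1

Trace 339: π^k(339) = [339, 296, 48, 221, 110, 92, 52] for k=0..6.
Cycle type of π: 294 + 42 + 6 + 1; total 4 cycles.
Σ(ℓ_i−1) = 343−4 = 339; sign = (−1)^339 = -1.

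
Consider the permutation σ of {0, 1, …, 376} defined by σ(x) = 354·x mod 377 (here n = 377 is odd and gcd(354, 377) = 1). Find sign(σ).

+1

Start at x=100: 100 → 339 → 120 → 256 → 144 → 81 → 22 → … (one orbit).
15 cycles of lengths [42, 42, 42, 42, 42, 42, 42, 42, 14, 14, 3, 3, 3, 3, 1].
sign(π) = (−1)^{n − #cycles} = (−1)^{377−15} = (−1)^362 = +1.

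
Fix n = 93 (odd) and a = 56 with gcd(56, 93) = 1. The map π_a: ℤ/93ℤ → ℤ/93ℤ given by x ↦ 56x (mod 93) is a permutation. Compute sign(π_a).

-1

Start at x=25: 25 → 5 → 1 → 56 → 67 → 32 → 25 (one orbit).
Decompose π into cycles: lengths [6, 6, 6, 6, 6, 6, 6, 6, 6, 6, 3, 3, 3, 3, 3, 3, 3, 3, 3, 3, 2, 1] (22 cycles, including the fixed point 0).
n − c = 93 − 22 = 71; sign = (−1)^71 = -1.
The Jacobi symbol (56|93) = -1 (Zolotarev) agrees.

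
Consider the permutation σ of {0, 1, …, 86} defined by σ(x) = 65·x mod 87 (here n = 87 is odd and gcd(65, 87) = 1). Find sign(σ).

-1

Start at x=49: 49 → 53 → 52 → 74 → 25 → 59 → 7 → … (one orbit).
Decompose π into cycles: lengths [14, 14, 14, 14, 7, 7, 7, 7, 2, 1] (10 cycles, including the fixed point 0).
sign(π) = (−1)^{n − #cycles} = (−1)^{87−10} = (−1)^77 = -1.
Via Zolotarev, sign(π_{65}) = (65|87) = -1.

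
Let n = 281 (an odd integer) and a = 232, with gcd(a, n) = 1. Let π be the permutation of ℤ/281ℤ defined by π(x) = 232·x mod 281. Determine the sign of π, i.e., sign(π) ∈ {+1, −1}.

+1

Trace 232: π^k(232) = [232, 153, 90, 86, 1] for k=0..4.
57 cycles of lengths [5, 5, 5, 5, 5, 5, 5, 5, 5, 5, 5, 5, 5, 5, 5, 5, 5, 5, 5, 5, 5, 5, 5, 5, 5, 5, 5, 5, 5, 5, 5, 5, 5, 5, 5, 5, 5, 5, 5, 5, 5, 5, 5, 5, 5, 5, 5, 5, 5, 5, 5, 5, 5, 5, 5, 5, 1].
57 cycles on 281: each ℓ→(−1)^(ℓ−1), product (−1)^224 = +1.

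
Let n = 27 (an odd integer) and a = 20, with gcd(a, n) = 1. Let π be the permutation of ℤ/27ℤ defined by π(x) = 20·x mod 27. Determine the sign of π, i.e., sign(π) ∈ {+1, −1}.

-1

Trace 25: π^k(25) = [25, 14, 10, 11, 4, 26, 7] for k=0..6.
4 cycles of lengths [18, 6, 2, 1].
With 4 cycles on 27 points, sign = (−1)^{27−4} = -1.
(20|27)_J = -1 (Zolotarev's lemma cross-check).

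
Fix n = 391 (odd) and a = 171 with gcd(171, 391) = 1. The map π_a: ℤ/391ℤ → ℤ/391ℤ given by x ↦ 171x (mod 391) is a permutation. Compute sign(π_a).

-1

Orbit of 375 under x↦171x: [375, 1, 171, 307, 103, 18, 341]… (length divides ord_391(171)).
Cycle lengths of π_171 on ℤ/391ℤ: [22, 22, 22, 22, 22, 22, 22, 22, 22, 22, 22, 22, 22, 22, 22, 22, 22, 1, 1, 1, 1, 1, 1, 1, 1, 1, 1, 1, 1, 1, 1, 1, 1, 1]; 34 cycles in total.
n − c = 391 − 34 = 357; sign = (−1)^357 = -1.
Zolotarev: (171|391) = -1, matching the cycle-count sign.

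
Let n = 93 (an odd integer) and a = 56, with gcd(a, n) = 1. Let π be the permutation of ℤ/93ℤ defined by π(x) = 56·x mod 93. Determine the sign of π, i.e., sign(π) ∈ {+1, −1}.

Orbit of 5 under x↦56x: [5, 1, 56, 67, 32, 25]… (length divides ord_93(56)).
Cycle type of π: 6×10 + 3×10 + 2 + 1; total 22 cycles.
sign(π) = (−1)^{n − #cycles} = (−1)^{93−22} = (−1)^71 = -1.

-1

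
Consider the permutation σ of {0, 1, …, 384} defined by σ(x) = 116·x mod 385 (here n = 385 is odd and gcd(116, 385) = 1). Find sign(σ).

Orbit of 86 under x↦116x: [86, 351, 291, 261, 246, 46, 331]… (length divides ord_385(116)).
π_116 has 30 disjoint cycles with lengths [30, 30, 30, 30, 30, 30, 30, 30, 30, 30, 10, 10, 10, 10, 10, 3, 3, 3, 3, 3, 3, 3, 3, 3, 3, 1, 1, 1, 1, 1] on {0,…,384}.
Σ(ℓ_i−1) = 385−30 = 355; sign = (−1)^355 = -1.
(116|385)_J = -1 (Zolotarev's lemma cross-check).

-1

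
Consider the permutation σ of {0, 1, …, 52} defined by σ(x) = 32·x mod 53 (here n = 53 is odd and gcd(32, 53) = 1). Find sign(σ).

-1

Orbit of 16 under x↦32x: [16, 35, 7, 12, 13, 45, 9]… (length divides ord_53(32)).
π_32 has 2 disjoint cycles with lengths [52, 1] on {0,…,52}.
2 cycles on 53: each ℓ→(−1)^(ℓ−1), product (−1)^51 = -1.
Via Zolotarev, sign(π_{32}) = (32|53) = -1.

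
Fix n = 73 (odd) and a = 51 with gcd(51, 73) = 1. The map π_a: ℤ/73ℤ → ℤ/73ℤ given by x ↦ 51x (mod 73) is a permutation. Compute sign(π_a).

Orbit of 22 under x↦51x: [22, 27, 63, 1, 51, 46, 10]… (length divides ord_73(51)).
10 cycles of lengths [8, 8, 8, 8, 8, 8, 8, 8, 8, 1].
73 − 10 = 63 transpositions; sign(π) = (−1)^63 = -1.
Check: (51/73) = -1 by Zolotarev.

-1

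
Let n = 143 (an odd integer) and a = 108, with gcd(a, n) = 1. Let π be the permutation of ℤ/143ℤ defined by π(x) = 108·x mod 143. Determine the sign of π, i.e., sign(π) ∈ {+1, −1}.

Start at x=75: 75 → 92 → 69 → 16 → 12 → 9 → 114 → … (one orbit).
Cycle type of π: 30×4 + 6×2 + 5×2 + 1; total 9 cycles.
Σ(ℓ_i−1) = 143−9 = 134; sign = (−1)^134 = +1.
Via Zolotarev, sign(π_{108}) = (108|143) = +1.

+1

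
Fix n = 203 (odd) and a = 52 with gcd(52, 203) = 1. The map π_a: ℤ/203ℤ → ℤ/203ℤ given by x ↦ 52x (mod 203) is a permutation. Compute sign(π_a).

Start at x=52: 52 → 65 → 132 → 165 → 54 → 169 → 59 → … (one orbit).
π_52 has 10 disjoint cycles with lengths [42, 42, 42, 42, 7, 7, 7, 7, 6, 1] on {0,…,202}.
10 cycles on 203: each ℓ→(−1)^(ℓ−1), product (−1)^193 = -1.
Via Zolotarev, sign(π_{52}) = (52|203) = -1.

-1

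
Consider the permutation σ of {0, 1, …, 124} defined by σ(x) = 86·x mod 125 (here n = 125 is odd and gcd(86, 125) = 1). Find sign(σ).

+1

Trace 66: π^k(66) = [66, 51, 11, 71, 106, 116, 101] for k=0..6.
Cycle lengths of π_86 on ℤ/125ℤ: [25, 25, 25, 25, 5, 5, 5, 5, 1, 1, 1, 1, 1]; 13 cycles in total.
n − c = 125 − 13 = 112; sign = (−1)^112 = +1.
Check: (86/125) = +1 by Zolotarev.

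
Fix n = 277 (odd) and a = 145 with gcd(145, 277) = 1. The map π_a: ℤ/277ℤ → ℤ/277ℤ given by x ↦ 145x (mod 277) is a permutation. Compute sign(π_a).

Trace 60: π^k(60) = [60, 113, 42, 273, 251, 108, 148] for k=0..6.
4 cycles of lengths [92, 92, 92, 1].
4 cycles on 277: each ℓ→(−1)^(ℓ−1), product (−1)^273 = -1.
(145|277)_J = -1 (Zolotarev's lemma cross-check).

-1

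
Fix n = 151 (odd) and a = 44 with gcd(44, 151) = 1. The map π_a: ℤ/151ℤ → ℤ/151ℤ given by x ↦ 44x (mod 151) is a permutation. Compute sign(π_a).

Start at x=127: 127 → 1 → 44 → 124 → 20 → 125 → 64 → … (one orbit).
The orbit structure of x ↦ 44x mod 151: 7 orbits of sizes [25, 25, 25, 25, 25, 25, 1].
151 − 7 = 144 transpositions; sign(π) = (−1)^144 = +1.
Check: (44/151) = +1 by Zolotarev.

+1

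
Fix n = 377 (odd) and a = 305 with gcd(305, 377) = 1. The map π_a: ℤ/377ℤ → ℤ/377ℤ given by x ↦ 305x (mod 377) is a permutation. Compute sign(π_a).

+1

Start at x=240: 240 → 62 → 60 → 204 → 15 → 51 → 98 → … (one orbit).
Decompose π into cycles: lengths [84, 84, 84, 84, 28, 12, 1] (7 cycles, including the fixed point 0).
7 cycles on 377: each ℓ→(−1)^(ℓ−1), product (−1)^370 = +1.
(305|377)_J = +1 (Zolotarev's lemma cross-check).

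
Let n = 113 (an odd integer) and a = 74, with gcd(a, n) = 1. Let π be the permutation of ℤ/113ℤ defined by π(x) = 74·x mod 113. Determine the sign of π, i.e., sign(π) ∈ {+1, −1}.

-1

Start at x=67: 67 → 99 → 94 → 63 → 29 → 112 → 39 → … (one orbit).
π_74 has 2 disjoint cycles with lengths [112, 1] on {0,…,112}.
n − c = 113 − 2 = 111; sign = (−1)^111 = -1.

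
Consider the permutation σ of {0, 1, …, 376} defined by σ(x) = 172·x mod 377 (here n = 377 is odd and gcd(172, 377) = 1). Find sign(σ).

Orbit of 53 under x↦172x: [53, 68, 9, 40, 94, 334, 144]… (length divides ord_377(172)).
Cycle type of π: 84×4 + 28 + 3×4 + 1; total 10 cycles.
With 10 cycles on 377 points, sign = (−1)^{377−10} = -1.
Via Zolotarev, sign(π_{172}) = (172|377) = -1.

-1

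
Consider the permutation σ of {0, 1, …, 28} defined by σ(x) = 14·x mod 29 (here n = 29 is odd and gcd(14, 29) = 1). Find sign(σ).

-1

Trace 21: π^k(21) = [21, 4, 27, 1, 14, 22, 18] for k=0..6.
2 cycles of lengths [28, 1].
With 2 cycles on 29 points, sign = (−1)^{29−2} = -1.
Check: (14/29) = -1 by Zolotarev.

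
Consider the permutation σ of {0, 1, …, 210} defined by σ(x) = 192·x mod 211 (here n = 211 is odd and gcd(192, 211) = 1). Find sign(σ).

-1

Trace 21: π^k(21) = [21, 23, 196, 74, 71, 128, 100] for k=0..6.
Decompose π into cycles: lengths [30, 30, 30, 30, 30, 30, 30, 1] (8 cycles, including the fixed point 0).
With 8 cycles on 211 points, sign = (−1)^{211−8} = -1.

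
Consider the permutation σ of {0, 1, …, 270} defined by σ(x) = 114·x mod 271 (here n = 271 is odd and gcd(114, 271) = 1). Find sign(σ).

Start at x=106: 106 → 160 → 83 → 248 → 88 → 5 → 28 → … (one orbit).
Cycle type of π: 27×10 + 1; total 11 cycles.
sign(π) = (−1)^{n − #cycles} = (−1)^{271−11} = (−1)^260 = +1.

+1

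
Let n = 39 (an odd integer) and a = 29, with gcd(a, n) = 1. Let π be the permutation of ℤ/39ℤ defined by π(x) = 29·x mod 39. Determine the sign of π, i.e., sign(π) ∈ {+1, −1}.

Orbit of 29 under x↦29x: [29, 22, 14, 16, 35, 1]… (length divides ord_39(29)).
10 cycles of lengths [6, 6, 6, 6, 3, 3, 3, 3, 2, 1].
39 − 10 = 29 transpositions; sign(π) = (−1)^29 = -1.

-1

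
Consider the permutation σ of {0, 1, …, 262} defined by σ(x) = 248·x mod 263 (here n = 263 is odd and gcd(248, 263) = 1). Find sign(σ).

+1

Start at x=258: 258 → 75 → 190 → 43 → 144 → 207 → 51 → … (one orbit).
Cycle lengths of π_248 on ℤ/263ℤ: [131, 131, 1]; 3 cycles in total.
3 cycles on 263: each ℓ→(−1)^(ℓ−1), product (−1)^260 = +1.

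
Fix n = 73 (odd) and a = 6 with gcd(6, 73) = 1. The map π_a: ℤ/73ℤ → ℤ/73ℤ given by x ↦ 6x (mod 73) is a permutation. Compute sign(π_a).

Start at x=3: 3 → 18 → 35 → 64 → 19 → 41 → 27 → … (one orbit).
π_6 has 3 disjoint cycles with lengths [36, 36, 1] on {0,…,72}.
3 cycles on 73: each ℓ→(−1)^(ℓ−1), product (−1)^70 = +1.
(6|73)_J = +1 (Zolotarev's lemma cross-check).

+1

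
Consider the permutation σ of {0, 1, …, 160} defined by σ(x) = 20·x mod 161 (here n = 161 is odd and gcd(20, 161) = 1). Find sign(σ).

+1

Trace 111: π^k(111) = [111, 127, 125, 85, 90, 29, 97] for k=0..6.
Cycle type of π: 22×7 + 2×3 + 1; total 11 cycles.
Σ(ℓ_i−1) = 161−11 = 150; sign = (−1)^150 = +1.
The Jacobi symbol (20|161) = +1 (Zolotarev) agrees.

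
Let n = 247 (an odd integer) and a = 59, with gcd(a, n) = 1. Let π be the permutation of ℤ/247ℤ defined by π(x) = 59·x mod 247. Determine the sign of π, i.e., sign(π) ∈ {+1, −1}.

+1

Start at x=184: 184 → 235 → 33 → 218 → 18 → 74 → 167 → … (one orbit).
Cycle type of π: 36×6 + 18 + 12 + 1; total 9 cycles.
Σ(ℓ_i−1) = 247−9 = 238; sign = (−1)^238 = +1.
The Jacobi symbol (59|247) = +1 (Zolotarev) agrees.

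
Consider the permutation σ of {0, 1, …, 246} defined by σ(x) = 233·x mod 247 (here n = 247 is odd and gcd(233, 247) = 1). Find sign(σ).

+1

Trace 1: π^k(1) = [1, 233, 196, 220, 131, 142, 235] for k=0..6.
Cycle lengths of π_233 on ℤ/247ℤ: [18, 18, 18, 18, 18, 18, 18, 18, 18, 18, 18, 18, 9, 9, 2, 2, 2, 2, 2, 2, 1]; 21 cycles in total.
sign(π) = (−1)^{n − #cycles} = (−1)^{247−21} = (−1)^226 = +1.
Check: (233/247) = +1 by Zolotarev.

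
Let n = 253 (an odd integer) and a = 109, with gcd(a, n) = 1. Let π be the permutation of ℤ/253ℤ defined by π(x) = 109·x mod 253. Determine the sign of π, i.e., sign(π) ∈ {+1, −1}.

+1

Orbit of 153 under x↦109x: [153, 232, 241, 210, 120, 177, 65]… (length divides ord_253(109)).
π_109 has 17 disjoint cycles with lengths [22, 22, 22, 22, 22, 22, 22, 22, 22, 22, 22, 2, 2, 2, 2, 2, 1] on {0,…,252}.
With 17 cycles on 253 points, sign = (−1)^{253−17} = +1.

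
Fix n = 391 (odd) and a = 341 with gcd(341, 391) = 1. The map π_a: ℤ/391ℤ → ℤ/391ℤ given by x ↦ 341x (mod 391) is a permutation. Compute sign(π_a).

Trace 290: π^k(290) = [290, 358, 86, 1, 341, 154, 120] for k=0..6.
π_341 has 34 disjoint cycles with lengths [22, 22, 22, 22, 22, 22, 22, 22, 22, 22, 22, 22, 22, 22, 22, 22, 22, 1, 1, 1, 1, 1, 1, 1, 1, 1, 1, 1, 1, 1, 1, 1, 1, 1] on {0,…,390}.
391 − 34 = 357 transpositions; sign(π) = (−1)^357 = -1.
Check: (341/391) = -1 by Zolotarev.

-1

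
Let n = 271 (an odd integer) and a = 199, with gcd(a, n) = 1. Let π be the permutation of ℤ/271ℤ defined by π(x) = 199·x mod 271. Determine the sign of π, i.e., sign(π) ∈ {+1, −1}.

-1

Trace 72: π^k(72) = [72, 236, 81, 130, 125, 214, 39] for k=0..6.
Cycle lengths of π_199 on ℤ/271ℤ: [90, 90, 90, 1]; 4 cycles in total.
271 − 4 = 267 transpositions; sign(π) = (−1)^267 = -1.
Check: (199/271) = -1 by Zolotarev.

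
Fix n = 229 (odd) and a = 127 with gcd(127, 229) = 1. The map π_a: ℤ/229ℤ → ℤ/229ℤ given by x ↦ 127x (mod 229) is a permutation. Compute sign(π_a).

-1

Trace 186: π^k(186) = [186, 35, 94, 30, 146, 222, 27] for k=0..6.
2 cycles of lengths [228, 1].
sign(π) = (−1)^{n − #cycles} = (−1)^{229−2} = (−1)^227 = -1.
Via Zolotarev, sign(π_{127}) = (127|229) = -1.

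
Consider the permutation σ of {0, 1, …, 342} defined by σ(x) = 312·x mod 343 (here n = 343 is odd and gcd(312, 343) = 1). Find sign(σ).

Trace 79: π^k(79) = [79, 295, 116, 177, 1, 312, 275] for k=0..6.
Decompose π into cycles: lengths [21, 21, 21, 21, 21, 21, 21, 21, 21, 21, 21, 21, 21, 21, 3, 3, 3, 3, 3, 3, 3, 3, 3, 3, 3, 3, 3, 3, 3, 3, 1] (31 cycles, including the fixed point 0).
31 cycles on 343: each ℓ→(−1)^(ℓ−1), product (−1)^312 = +1.
Via Zolotarev, sign(π_{312}) = (312|343) = +1.

+1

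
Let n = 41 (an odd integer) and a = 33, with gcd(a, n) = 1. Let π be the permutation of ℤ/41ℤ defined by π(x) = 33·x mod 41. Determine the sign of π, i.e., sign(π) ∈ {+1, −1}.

Trace 33: π^k(33) = [33, 23, 21, 37, 32, 31, 39] for k=0..6.
π_33 has 3 disjoint cycles with lengths [20, 20, 1] on {0,…,40}.
Σ(ℓ_i−1) = 41−3 = 38; sign = (−1)^38 = +1.
(33|41)_J = +1 (Zolotarev's lemma cross-check).

+1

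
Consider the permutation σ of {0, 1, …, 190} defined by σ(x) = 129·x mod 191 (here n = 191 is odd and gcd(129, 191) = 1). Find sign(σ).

+1

Orbit of 135 under x↦129x: [135, 34, 184, 52, 23, 102, 170]… (length divides ord_191(129)).
3 cycles of lengths [95, 95, 1].
191 − 3 = 188 transpositions; sign(π) = (−1)^188 = +1.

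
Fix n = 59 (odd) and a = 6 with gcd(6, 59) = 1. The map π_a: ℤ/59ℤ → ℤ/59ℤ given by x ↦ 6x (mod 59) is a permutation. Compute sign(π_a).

Orbit of 54 under x↦6x: [54, 29, 56, 41, 10, 1, 6]… (length divides ord_59(6)).
The orbit structure of x ↦ 6x mod 59: 2 orbits of sizes [58, 1].
sign(π) = (−1)^{n − #cycles} = (−1)^{59−2} = (−1)^57 = -1.

-1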